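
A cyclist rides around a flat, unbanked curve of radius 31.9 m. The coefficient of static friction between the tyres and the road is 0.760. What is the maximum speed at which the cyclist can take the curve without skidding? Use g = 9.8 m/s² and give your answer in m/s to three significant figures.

15.4 m/s

The only inward force on a level bend is static friction, so at the limit f_s = μ_s N = μ_s m g = m v²/r.
Mass cancels: v_max = √(μ_s g r) = √(0.760 × 9.8 × 31.9) = √237.6 = 15.41 m/s.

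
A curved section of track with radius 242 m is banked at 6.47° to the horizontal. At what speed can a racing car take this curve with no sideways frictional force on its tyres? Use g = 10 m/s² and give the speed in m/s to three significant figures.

On a frictionless banked curve, N sinθ = mv²/r and N cosθ = mg, so tanθ = v²/(rg).
v = √(r g tanθ) = √(242 × 10.0 × tan 6.47°) = √(242 × 10.0 × 0.1134) = √274.4 = 16.57 m/s.

16.6 m/s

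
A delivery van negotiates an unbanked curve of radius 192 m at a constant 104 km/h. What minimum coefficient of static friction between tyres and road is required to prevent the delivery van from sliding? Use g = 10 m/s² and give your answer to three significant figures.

0.435

v = 104/3.6 = 28.89 m/s.
Friction provides the centripetal force: μ_s m g = m v²/r, so μ_s = v²/(g r) = (28.89)²/(10.0 × 192) = 834.6/1920 = 0.4347.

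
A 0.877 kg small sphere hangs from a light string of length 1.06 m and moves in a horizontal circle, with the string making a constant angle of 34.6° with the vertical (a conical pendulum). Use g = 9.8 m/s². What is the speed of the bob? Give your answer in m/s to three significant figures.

2.02 m/s

The radius of the circle is r = L sinθ = 1.06 × sin 34.6° = 0.6019 m.
Horizontally T sinθ = mv²/r and vertically T cosθ = mg, so tanθ = v²/(rg).
v = √(r g tanθ) = √(0.6019 × 9.8 × 0.6899) = √4.069 = 2.017 m/s.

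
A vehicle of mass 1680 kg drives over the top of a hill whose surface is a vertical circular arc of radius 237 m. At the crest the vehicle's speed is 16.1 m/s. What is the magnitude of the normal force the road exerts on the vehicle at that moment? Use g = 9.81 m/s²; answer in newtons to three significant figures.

At the crest the centripetal acceleration points downward (toward the centre of the arc), so mg − N = mv²/r.
N = m(g − v²/r) = 1680 × (9.81 − (16.1)²/237) = 1680 × (9.81 − 1.094) = 1680 × 8.716 = 14640 N.

14600 N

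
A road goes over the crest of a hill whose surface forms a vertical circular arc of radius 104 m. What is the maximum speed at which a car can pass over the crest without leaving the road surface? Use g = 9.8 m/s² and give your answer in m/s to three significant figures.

31.9 m/s

At the crest the centre of the circle is below the car, so the net downward (centripetal) force is mg − N = mv²/r.
The car leaves the road when N → 0, giving v_max = √(g r) = √(9.8 × 104) = 31.92 m/s.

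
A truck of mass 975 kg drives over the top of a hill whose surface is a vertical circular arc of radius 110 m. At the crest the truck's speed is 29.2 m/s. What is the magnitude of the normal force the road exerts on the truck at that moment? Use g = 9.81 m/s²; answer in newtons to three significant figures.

2010 N

At the crest the centripetal acceleration points downward (toward the centre of the arc), so mg − N = mv²/r.
N = m(g − v²/r) = 975 × (9.81 − (29.2)²/110) = 975 × (9.81 − 7.751) = 975 × 2.059 = 2007 N.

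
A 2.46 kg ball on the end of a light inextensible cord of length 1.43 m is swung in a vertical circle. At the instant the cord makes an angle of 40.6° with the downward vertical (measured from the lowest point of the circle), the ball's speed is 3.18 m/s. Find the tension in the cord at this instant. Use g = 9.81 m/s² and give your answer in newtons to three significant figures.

35.7 N

Take the radial direction toward the centre of the circle as positive. The component of the weight along the string toward the centre is −mg cos φ (φ measured from the bottom), so Newton's second law along the string gives T − mg cos φ = m v²/r.
cos 40.6° = 0.7593, so T = m(v²/r + g cos φ) = 2.46 × ((3.18)²/1.43 + 9.81 × 0.7593) = 2.46 × (7.072 + (7.448)) = 2.46 × 14.52 = 35.72 N.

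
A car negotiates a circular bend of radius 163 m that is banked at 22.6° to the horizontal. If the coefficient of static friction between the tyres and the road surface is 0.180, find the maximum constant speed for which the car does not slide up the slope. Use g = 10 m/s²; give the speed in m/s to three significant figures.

At the maximum speed, friction acts down the slope at its limiting value f = μN. Radially (horizontal, toward centre): N sinθ + μN cosθ = mv²/r. Vertically: N cosθ − μN sinθ = mg.
Dividing: v² = r g (sinθ + μcosθ)/(cosθ − μsinθ).
sinθ + μcosθ = 0.3843 + 0.180×0.9232 = 0.5505; cosθ − μsinθ = 0.9232 − 0.180×0.3843 = 0.8540.
v² = 163 × 10.0 × 0.5505/0.8540 = 1051 m²/s², so v = 32.41 m/s.

32.4 m/s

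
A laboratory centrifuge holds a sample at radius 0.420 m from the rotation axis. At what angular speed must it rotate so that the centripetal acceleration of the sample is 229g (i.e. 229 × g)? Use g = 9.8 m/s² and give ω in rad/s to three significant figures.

Centripetal acceleration a_c = ω²r. Setting ω²r = 229g:
ω = √(229g / r) = √(229 × 9.8 / 0.420) = √5343 = 73.10 rad/s.

73.1 rad/s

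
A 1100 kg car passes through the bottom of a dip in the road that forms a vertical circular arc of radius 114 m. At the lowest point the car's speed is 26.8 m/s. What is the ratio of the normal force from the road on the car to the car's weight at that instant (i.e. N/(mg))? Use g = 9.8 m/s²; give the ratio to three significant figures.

1.64

At the bottom, N − mg = mv²/r, so N = m(v²/r + g) and N/(mg) = v²/(rg) + 1 = (26.8)²/(114 × 9.8) + 1 = 0.6429 + 1 = 1.643.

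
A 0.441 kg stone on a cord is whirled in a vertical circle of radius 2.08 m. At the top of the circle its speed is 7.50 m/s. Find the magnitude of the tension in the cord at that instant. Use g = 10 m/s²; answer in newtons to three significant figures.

At the top, both T and the weight mg point inward (toward the centre), so T + mg = mv²/r.
T = m(v²/r − g) = 0.441 × ((7.50)²/2.08 − 10.0) = 0.441 × (27.04 − 10.0) = 0.441 × 17.04 = 7.516 N.

7.52 N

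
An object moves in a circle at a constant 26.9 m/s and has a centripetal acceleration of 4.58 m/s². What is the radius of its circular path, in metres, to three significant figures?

158 m

a_c = v²/r ⇒ r = v²/a_c = (26.9)²/4.58 = 723.6/4.58 = 158.0 m.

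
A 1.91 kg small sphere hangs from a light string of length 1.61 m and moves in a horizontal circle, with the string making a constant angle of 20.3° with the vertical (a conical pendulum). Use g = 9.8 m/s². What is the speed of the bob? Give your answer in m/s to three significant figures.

The radius of the circle is r = L sinθ = 1.61 × sin 20.3° = 0.5586 m.
Horizontally T sinθ = mv²/r and vertically T cosθ = mg, so tanθ = v²/(rg).
v = √(r g tanθ) = √(0.5586 × 9.8 × 0.3699) = √2.025 = 1.423 m/s.

1.42 m/s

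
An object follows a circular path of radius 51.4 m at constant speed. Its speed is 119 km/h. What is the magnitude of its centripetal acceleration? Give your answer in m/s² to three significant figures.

v = 119 km/h = 119/3.6 = 33.06 m/s.
a_c = v²/r = (33.06)²/51.4 = 1093/51.4 = 21.26 m/s².

21.3 m/s²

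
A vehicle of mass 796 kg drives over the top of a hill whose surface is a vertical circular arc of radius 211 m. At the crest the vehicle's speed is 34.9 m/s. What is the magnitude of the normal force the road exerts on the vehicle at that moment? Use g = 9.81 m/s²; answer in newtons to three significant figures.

At the crest the centripetal acceleration points downward (toward the centre of the arc), so mg − N = mv²/r.
N = m(g − v²/r) = 796 × (9.81 − (34.9)²/211) = 796 × (9.81 − 5.773) = 796 × 4.037 = 3214 N.

3210 N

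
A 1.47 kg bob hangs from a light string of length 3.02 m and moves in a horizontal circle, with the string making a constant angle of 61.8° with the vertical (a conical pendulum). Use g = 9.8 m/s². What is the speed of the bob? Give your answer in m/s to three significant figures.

6.97 m/s

The radius of the circle is r = L sinθ = 3.02 × sin 61.8° = 2.662 m.
Horizontally T sinθ = mv²/r and vertically T cosθ = mg, so tanθ = v²/(rg).
v = √(r g tanθ) = √(2.662 × 9.8 × 1.865) = √48.64 = 6.975 m/s.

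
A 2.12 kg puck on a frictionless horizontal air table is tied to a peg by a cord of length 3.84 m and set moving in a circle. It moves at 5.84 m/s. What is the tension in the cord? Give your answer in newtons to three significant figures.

The tension is the only horizontal force, so it supplies the full centripetal force: T = m v²/r = 2.12 × (5.840)²/3.84 = 2.12 × 34.11/3.84 = 18.83 N.

18.8 N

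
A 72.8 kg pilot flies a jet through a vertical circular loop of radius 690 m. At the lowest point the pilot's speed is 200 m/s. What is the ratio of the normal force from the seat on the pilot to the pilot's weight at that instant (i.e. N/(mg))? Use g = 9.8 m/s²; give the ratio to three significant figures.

At the bottom, N − mg = mv²/r, so N = m(v²/r + g) and N/(mg) = v²/(rg) + 1 = (200)²/(690 × 9.8) + 1 = 5.915 + 1 = 6.915.

6.92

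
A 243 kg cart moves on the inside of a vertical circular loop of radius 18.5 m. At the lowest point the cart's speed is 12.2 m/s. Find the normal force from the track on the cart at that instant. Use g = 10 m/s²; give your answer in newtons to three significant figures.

4390 N

At the lowest point, N points up (toward the centre) and the weight mg points down (away from the centre), so the net inward force is N − mg = mv²/r.
N = m(v²/r + g) = 243 × ((12.2)²/18.5 + 10.0) = 243 × (8.045 + 10.0) = 243 × 18.05 = 4385 N.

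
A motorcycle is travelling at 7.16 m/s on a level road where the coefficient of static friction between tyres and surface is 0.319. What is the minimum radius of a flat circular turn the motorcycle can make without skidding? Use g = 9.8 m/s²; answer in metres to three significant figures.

At the limit, μ_s m g = m v²/r, so r_min = v²/(μ_s g) = (7.16)²/(0.319 × 9.8) = 51.27/3.126 = 16.40 m.

16.4 m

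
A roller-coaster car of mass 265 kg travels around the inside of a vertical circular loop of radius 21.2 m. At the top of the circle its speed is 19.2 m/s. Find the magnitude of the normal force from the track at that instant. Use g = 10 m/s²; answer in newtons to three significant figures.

1960 N

At the top, both N and the weight mg point inward (toward the centre), so N + mg = mv²/r.
N = m(v²/r − g) = 265 × ((19.2)²/21.2 − 10.0) = 265 × (17.39 − 10.0) = 265 × 7.389 = 1958 N.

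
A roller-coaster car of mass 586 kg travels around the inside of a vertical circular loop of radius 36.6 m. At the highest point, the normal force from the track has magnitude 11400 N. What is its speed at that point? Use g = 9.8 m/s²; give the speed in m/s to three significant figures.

32.7 m/s

At the top, N + mg = mv²/r, so v = √(r(N/m + g)) = √(36.6 × (11400/586 + 9.8)) = √(36.6 × 29.25) = √1071 = 32.72 m/s.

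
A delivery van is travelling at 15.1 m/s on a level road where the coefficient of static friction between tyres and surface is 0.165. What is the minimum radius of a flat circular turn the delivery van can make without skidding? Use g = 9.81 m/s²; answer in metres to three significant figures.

At the limit, μ_s m g = m v²/r, so r_min = v²/(μ_s g) = (15.1)²/(0.165 × 9.81) = 228.0/1.619 = 140.9 m.

141 m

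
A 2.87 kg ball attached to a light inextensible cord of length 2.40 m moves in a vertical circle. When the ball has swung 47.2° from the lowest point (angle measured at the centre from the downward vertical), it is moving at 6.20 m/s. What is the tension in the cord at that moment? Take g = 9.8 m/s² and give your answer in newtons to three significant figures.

Take the radial direction toward the centre of the circle as positive. The component of the weight along the string toward the centre is −mg cos φ (φ measured from the bottom), so Newton's second law along the string gives T − mg cos φ = m v²/r.
cos 47.2° = 0.6794, so T = m(v²/r + g cos φ) = 2.87 × ((6.20)²/2.40 + 9.8 × 0.6794) = 2.87 × (16.02 + (6.659)) = 2.87 × 22.68 = 65.08 N.

65.1 N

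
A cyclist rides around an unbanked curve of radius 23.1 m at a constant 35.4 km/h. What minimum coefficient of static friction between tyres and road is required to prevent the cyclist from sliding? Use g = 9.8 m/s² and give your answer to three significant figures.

v = 35.4/3.6 = 9.833 m/s.
Friction provides the centripetal force: μ_s m g = m v²/r, so μ_s = v²/(g r) = (9.833)²/(9.8 × 23.1) = 96.69/226.4 = 0.4271.

0.427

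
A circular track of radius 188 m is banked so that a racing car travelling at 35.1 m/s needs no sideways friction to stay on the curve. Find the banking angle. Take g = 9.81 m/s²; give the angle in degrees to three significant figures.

33.7°

With no friction, the horizontal component of the normal force provides the centripetal force: N sinθ = mv²/r, while N cosθ = mg vertically.
Dividing: tanθ = v²/(r g) = (35.1)²/(188 × 9.81) = 1232/1844 = 0.6680.
θ = arctan(0.6680) = 33.74°.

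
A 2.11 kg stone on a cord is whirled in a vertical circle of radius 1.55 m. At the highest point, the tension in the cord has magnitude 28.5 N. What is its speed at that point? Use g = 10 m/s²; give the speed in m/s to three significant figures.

6.04 m/s

At the top, T + mg = mv²/r, so v = √(r(T/m + g)) = √(1.55 × (28.5/2.11 + 10.0)) = √(1.55 × 23.51) = √36.44 = 6.036 m/s.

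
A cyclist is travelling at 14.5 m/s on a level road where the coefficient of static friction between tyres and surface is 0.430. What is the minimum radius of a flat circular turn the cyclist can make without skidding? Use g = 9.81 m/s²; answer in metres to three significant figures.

49.8 m

At the limit, μ_s m g = m v²/r, so r_min = v²/(μ_s g) = (14.5)²/(0.430 × 9.81) = 210.2/4.218 = 49.84 m.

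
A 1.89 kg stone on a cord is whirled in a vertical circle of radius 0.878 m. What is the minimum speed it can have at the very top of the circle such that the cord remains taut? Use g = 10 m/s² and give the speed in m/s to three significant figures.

2.96 m/s

At the highest point the centre is directly below, so both the weight and T act inward: T + mg = mv²/r.
At minimum speed T → 0, so mg = mv_min²/r ⇒ v_min = √(g r) = √(10.0 × 0.878) = 2.963 m/s.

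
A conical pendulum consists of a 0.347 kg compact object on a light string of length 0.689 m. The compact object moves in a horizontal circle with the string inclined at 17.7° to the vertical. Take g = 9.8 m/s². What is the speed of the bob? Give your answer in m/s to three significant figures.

The radius of the circle is r = L sinθ = 0.689 × sin 17.7° = 0.2095 m.
Horizontally T sinθ = mv²/r and vertically T cosθ = mg, so tanθ = v²/(rg).
v = √(r g tanθ) = √(0.2095 × 9.8 × 0.3191) = √0.6552 = 0.8094 m/s.

0.809 m/s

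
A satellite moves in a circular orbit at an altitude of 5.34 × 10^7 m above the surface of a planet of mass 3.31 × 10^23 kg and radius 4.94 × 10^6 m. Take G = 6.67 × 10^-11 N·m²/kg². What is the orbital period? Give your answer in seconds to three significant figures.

596000 s

r = R + h = 4.94 × 10^6 + 5.34 × 10^7 = 5.834 × 10^7 m. Gravity provides the centripetal force: G M m / r² = m v² / r ⇒ v = √(GM/r) = 615.2 m/s.
T = 2πr/v = 2π × 5.834 × 10^7 / 615.2 = 595900 s.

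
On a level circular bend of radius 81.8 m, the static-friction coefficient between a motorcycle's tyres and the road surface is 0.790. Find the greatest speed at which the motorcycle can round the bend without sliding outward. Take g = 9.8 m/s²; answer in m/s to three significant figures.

25.2 m/s

Friction provides the centripetal force on a flat curve. At maximum speed it is at its limiting value: μ_s m g = m v²/r.
Mass cancels: v_max = √(μ_s g r) = √(0.790 × 9.8 × 81.8) = √633.3 = 25.17 m/s.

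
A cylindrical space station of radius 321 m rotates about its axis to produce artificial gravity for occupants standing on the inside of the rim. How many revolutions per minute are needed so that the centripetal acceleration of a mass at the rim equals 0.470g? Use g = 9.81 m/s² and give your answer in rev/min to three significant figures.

1.14 rev/min

Require ω²r = 0.470g, so ω = √(0.470 × 9.81/321) = 0.1198 rad/s.
In rev/min: ω × 60/(2π) = 0.1198 × 60/(2π) = 1.144 rev/min.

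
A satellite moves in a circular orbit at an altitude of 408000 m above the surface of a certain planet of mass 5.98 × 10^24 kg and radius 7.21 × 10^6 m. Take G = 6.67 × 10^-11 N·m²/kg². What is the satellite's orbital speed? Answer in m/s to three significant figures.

Orbital radius r = R + h = 7.21 × 10^6 + 408000 = 7.618 × 10^6 m.
Gravity supplies the centripetal force: G M m / r² = m v² / r, so v = √(GM/r).
v = √(6.67 × 10^-11 × 5.98 × 10^24 / 7.618 × 10^6) = √(5.236 × 10^7) = 7236 m/s.

7240 m/s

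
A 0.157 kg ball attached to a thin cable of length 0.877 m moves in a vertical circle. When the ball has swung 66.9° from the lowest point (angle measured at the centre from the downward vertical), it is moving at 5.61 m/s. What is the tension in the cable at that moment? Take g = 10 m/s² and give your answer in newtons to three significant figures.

Take the radial direction toward the centre of the circle as positive. The component of the weight along the string toward the centre is −mg cos φ (φ measured from the bottom), so Newton's second law along the string gives T − mg cos φ = m v²/r.
cos 66.9° = 0.3923, so T = m(v²/r + g cos φ) = 0.157 × ((5.61)²/0.877 + 10.0 × 0.3923) = 0.157 × (35.89 + (3.923)) = 0.157 × 39.81 = 6.250 N.

6.25 N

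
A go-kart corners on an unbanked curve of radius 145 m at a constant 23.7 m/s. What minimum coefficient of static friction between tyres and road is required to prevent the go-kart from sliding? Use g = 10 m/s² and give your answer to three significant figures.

0.387

Friction provides the centripetal force: μ_s m g = m v²/r, so μ_s = v²/(g r) = (23.70)²/(10.0 × 145) = 561.7/1450 = 0.3874.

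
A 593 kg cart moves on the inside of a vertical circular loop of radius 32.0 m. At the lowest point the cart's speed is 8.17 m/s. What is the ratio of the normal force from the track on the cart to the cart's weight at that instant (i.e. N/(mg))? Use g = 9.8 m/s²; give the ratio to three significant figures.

1.21

At the bottom, N − mg = mv²/r, so N = m(v²/r + g) and N/(mg) = v²/(rg) + 1 = (8.17)²/(32.0 × 9.8) + 1 = 0.2128 + 1 = 1.213.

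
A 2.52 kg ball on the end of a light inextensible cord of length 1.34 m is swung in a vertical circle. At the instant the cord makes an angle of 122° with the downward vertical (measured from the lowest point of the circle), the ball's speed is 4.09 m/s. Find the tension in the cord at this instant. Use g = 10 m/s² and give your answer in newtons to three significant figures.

Take the radial direction toward the centre of the circle as positive. The component of the weight along the string toward the centre is −mg cos φ (φ measured from the bottom), so Newton's second law along the string gives T − mg cos φ = m v²/r.
cos 122° = -0.5299, so T = m(v²/r + g cos φ) = 2.52 × ((4.09)²/1.34 + 10.0 × -0.5299) = 2.52 × (12.48 + (-5.299)) = 2.52 × 7.184 = 18.10 N.

18.1 N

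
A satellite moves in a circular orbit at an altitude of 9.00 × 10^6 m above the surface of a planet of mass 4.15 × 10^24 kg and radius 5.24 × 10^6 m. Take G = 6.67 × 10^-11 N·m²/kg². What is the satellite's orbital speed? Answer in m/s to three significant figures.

Orbital radius r = R + h = 5.24 × 10^6 + 9.00 × 10^6 = 1.424 × 10^7 m.
Gravity supplies the centripetal force: G M m / r² = m v² / r, so v = √(GM/r).
v = √(6.67 × 10^-11 × 4.15 × 10^24 / 1.424 × 10^7) = √(1.944 × 10^7) = 4409 m/s.

4410 m/s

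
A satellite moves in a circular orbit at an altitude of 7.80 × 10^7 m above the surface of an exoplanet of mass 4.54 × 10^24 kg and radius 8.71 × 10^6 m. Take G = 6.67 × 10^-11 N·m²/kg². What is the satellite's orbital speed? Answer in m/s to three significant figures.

Orbital radius r = R + h = 8.71 × 10^6 + 7.80 × 10^7 = 8.671 × 10^7 m.
Gravity supplies the centripetal force: G M m / r² = m v² / r, so v = √(GM/r).
v = √(6.67 × 10^-11 × 4.54 × 10^24 / 8.671 × 10^7) = √(3.492 × 10^6) = 1869 m/s.

1870 m/s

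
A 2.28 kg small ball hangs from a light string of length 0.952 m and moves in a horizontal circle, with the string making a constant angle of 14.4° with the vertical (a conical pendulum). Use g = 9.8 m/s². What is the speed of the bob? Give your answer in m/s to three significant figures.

0.772 m/s

The radius of the circle is r = L sinθ = 0.952 × sin 14.4° = 0.2368 m.
Horizontally T sinθ = mv²/r and vertically T cosθ = mg, so tanθ = v²/(rg).
v = √(r g tanθ) = √(0.2368 × 9.8 × 0.2568) = √0.5957 = 0.7718 m/s.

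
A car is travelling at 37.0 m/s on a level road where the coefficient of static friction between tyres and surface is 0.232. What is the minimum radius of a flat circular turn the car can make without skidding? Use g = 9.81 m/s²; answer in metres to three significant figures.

At the limit, μ_s m g = m v²/r, so r_min = v²/(μ_s g) = (37.0)²/(0.232 × 9.81) = 1369/2.276 = 601.5 m.

602 m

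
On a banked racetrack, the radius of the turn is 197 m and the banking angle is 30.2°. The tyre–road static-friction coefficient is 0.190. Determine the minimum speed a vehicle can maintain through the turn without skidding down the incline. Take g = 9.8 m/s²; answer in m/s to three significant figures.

26.1 m/s

At the minimum speed, friction acts up the slope at its limiting value f = μN. Radially (horizontal, toward centre): N sinθ − μN cosθ = mv²/r. Vertically: N cosθ + μN sinθ = mg.
Dividing: v² = r g (sinθ − μcosθ)/(cosθ + μsinθ).
sinθ − μcosθ = 0.5030 − 0.190×0.8643 = 0.3388; cosθ + μsinθ = 0.8643 + 0.190×0.5030 = 0.9598.
v² = 197 × 9.8 × 0.3388/0.9598 = 681.5 m²/s², so v = 26.10 m/s.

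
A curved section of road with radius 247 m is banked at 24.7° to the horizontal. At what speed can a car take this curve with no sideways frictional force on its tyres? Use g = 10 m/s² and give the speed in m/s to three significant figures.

On a frictionless banked curve, N sinθ = mv²/r and N cosθ = mg, so tanθ = v²/(rg).
v = √(r g tanθ) = √(247 × 10.0 × tan 24.7°) = √(247 × 10.0 × 0.4599) = √1136 = 33.71 m/s.

33.7 m/s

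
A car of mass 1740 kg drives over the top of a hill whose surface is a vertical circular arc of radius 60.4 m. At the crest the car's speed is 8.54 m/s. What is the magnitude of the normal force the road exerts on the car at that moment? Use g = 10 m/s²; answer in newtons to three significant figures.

15300 N

At the crest the centripetal acceleration points downward (toward the centre of the arc), so mg − N = mv²/r.
N = m(g − v²/r) = 1740 × (10.0 − (8.54)²/60.4) = 1740 × (10.0 − 1.207) = 1740 × 8.793 = 15300 N.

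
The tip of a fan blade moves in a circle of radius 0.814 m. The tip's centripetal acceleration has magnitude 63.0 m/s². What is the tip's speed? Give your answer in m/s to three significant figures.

a_c = v²/r ⇒ v = √(a_c · r) = √(63.0 × 0.814) = √51.28 = 7.161 m/s.

7.16 m/s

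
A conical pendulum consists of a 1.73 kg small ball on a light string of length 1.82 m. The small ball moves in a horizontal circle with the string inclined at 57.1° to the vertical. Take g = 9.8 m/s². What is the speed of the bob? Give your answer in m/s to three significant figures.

The radius of the circle is r = L sinθ = 1.82 × sin 57.1° = 1.528 m.
Horizontally T sinθ = mv²/r and vertically T cosθ = mg, so tanθ = v²/(rg).
v = √(r g tanθ) = √(1.528 × 9.8 × 1.546) = √23.15 = 4.811 m/s.

4.81 m/s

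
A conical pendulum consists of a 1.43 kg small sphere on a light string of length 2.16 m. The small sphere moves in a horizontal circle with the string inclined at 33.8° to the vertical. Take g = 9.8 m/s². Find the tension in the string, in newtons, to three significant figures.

Vertically the bob has no acceleration, so T cosθ = mg.
T = mg/cosθ = 1.43 × 9.8 / cos 33.8° = 14.01/0.8310 = 16.86 N.

16.9 N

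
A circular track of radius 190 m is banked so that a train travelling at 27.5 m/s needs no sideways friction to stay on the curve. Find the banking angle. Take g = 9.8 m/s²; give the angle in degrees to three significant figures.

22.1°

For a frictionless banked turn: horizontally N sinθ = mv²/r and vertically N cosθ = mg.
Dividing: tanθ = v²/(r g) = (27.5)²/(190 × 9.8) = 756.2/1862 = 0.4061.
θ = arctan(0.4061) = 22.10°.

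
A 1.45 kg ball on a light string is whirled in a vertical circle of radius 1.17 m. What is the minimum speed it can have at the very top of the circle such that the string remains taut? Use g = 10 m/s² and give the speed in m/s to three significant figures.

At the highest point the centre is directly below, so both the weight and T act inward: T + mg = mv²/r.
At minimum speed T → 0, so mg = mv_min²/r ⇒ v_min = √(g r) = √(10.0 × 1.17) = 3.421 m/s.

3.42 m/s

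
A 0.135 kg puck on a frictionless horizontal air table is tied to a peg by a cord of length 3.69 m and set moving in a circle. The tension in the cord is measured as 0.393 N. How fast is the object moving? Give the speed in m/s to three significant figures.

3.28 m/s

T = m v²/r ⇒ v = √(T r / m) = √(0.393 × 3.69 / 0.135) = √10.74 = 3.277 m/s.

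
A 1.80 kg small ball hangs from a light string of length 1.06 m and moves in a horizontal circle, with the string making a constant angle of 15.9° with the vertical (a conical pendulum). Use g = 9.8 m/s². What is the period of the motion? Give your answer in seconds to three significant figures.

r = L sinθ = 0.2904 m. From T sinθ = mω²r and T cosθ = mg: tanθ = ω²r/g, so ω² = g tanθ / r = g/(L cosθ).
ω = √(g/(L cosθ)) = √(9.8/(1.06 × 0.9617)) = √9.613 = 3.100 rad/s.
Period = 2π/ω = 2.027 s.

2.03 s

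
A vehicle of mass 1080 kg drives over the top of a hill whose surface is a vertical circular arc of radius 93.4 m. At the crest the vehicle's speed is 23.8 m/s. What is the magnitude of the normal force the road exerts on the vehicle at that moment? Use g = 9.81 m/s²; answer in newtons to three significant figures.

4040 N

At the crest the centripetal acceleration points downward (toward the centre of the arc), so mg − N = mv²/r.
N = m(g − v²/r) = 1080 × (9.81 − (23.8)²/93.4) = 1080 × (9.81 − 6.065) = 1080 × 3.745 = 4045 N.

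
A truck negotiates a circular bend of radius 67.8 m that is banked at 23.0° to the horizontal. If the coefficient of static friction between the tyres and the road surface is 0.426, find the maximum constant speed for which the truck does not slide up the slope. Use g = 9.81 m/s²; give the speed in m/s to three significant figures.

At the maximum speed, friction acts down the slope at its limiting value f = μN. Radially (horizontal, toward centre): N sinθ + μN cosθ = mv²/r. Vertically: N cosθ − μN sinθ = mg.
Dividing: v² = r g (sinθ + μcosθ)/(cosθ − μsinθ).
sinθ + μcosθ = 0.3907 + 0.426×0.9205 = 0.7829; cosθ − μsinθ = 0.9205 − 0.426×0.3907 = 0.7541.
v² = 67.8 × 9.81 × 0.7829/0.7541 = 690.5 m²/s², so v = 26.28 m/s.

26.3 m/s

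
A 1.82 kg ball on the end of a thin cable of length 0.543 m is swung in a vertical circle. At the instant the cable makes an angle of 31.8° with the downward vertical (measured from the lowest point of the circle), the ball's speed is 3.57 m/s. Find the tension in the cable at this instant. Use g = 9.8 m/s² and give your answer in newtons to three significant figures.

57.9 N

Take the radial direction toward the centre of the circle as positive. The component of the weight along the string toward the centre is −mg cos φ (φ measured from the bottom), so Newton's second law along the string gives T − mg cos φ = m v²/r.
cos 31.8° = 0.8499, so T = m(v²/r + g cos φ) = 1.82 × ((3.57)²/0.543 + 9.8 × 0.8499) = 1.82 × (23.47 + (8.329)) = 1.82 × 31.80 = 57.88 N.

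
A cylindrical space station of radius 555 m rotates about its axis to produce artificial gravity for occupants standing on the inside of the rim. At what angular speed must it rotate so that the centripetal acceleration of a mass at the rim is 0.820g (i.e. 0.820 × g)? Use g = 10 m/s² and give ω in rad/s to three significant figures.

0.122 rad/s

Centripetal acceleration a_c = ω²r. Setting ω²r = 0.820g:
ω = √(0.820g / r) = √(0.820 × 10.0 / 555) = √0.01477 = 0.1216 rad/s.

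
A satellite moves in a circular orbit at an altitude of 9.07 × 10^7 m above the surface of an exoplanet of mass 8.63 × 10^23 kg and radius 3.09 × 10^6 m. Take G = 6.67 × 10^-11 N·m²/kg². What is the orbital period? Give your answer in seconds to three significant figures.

r = R + h = 3.09 × 10^6 + 9.07 × 10^7 = 9.379 × 10^7 m. Gravity provides the centripetal force: G M m / r² = m v² / r ⇒ v = √(GM/r) = 783.4 m/s.
T = 2πr/v = 2π × 9.379 × 10^7 / 783.4 = 752200 s.

752000 s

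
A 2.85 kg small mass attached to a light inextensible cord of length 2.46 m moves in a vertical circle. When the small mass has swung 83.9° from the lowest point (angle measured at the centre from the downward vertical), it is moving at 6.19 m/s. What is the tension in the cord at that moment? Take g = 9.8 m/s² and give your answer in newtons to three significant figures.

47.4 N

Take the radial direction toward the centre of the circle as positive. The component of the weight along the string toward the centre is −mg cos φ (φ measured from the bottom), so Newton's second law along the string gives T − mg cos φ = m v²/r.
cos 83.9° = 0.1063, so T = m(v²/r + g cos φ) = 2.85 × ((6.19)²/2.46 + 9.8 × 0.1063) = 2.85 × (15.58 + (1.041)) = 2.85 × 16.62 = 47.36 N.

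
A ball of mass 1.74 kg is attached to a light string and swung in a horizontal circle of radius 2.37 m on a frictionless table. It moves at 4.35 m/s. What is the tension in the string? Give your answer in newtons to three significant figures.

The tension is the only horizontal force, so it supplies the full centripetal force: T = m v²/r = 1.74 × (4.350)²/2.37 = 1.74 × 18.92/2.37 = 13.89 N.

13.9 N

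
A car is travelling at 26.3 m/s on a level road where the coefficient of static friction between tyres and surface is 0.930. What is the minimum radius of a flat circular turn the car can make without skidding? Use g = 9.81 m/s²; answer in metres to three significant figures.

At the limit, μ_s m g = m v²/r, so r_min = v²/(μ_s g) = (26.3)²/(0.930 × 9.81) = 691.7/9.123 = 75.82 m.

75.8 m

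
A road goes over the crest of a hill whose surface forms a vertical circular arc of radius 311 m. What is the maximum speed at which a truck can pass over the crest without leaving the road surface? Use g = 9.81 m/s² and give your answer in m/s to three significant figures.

55.2 m/s

At the crest the centre of the circle is below the truck, so the net downward (centripetal) force is mg − N = mv²/r.
The truck leaves the road when N → 0, giving v_max = √(g r) = √(9.81 × 311) = 55.24 m/s.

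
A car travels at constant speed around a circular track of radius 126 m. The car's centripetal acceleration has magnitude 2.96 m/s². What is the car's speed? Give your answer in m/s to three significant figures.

a_c = v²/r ⇒ v = √(a_c · r) = √(2.96 × 126) = √373.0 = 19.31 m/s.

19.3 m/s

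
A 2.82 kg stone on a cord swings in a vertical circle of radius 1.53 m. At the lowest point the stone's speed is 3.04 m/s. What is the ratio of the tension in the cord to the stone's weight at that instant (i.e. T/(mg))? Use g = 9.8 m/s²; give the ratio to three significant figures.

At the bottom, T − mg = mv²/r, so T = m(v²/r + g) and T/(mg) = v²/(rg) + 1 = (3.04)²/(1.53 × 9.8) + 1 = 0.6164 + 1 = 1.616.

1.62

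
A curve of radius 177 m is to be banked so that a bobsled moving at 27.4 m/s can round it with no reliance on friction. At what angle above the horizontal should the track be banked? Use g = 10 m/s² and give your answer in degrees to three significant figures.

For a frictionless banked turn: horizontally N sinθ = mv²/r and vertically N cosθ = mg.
Dividing: tanθ = v²/(r g) = (27.4)²/(177 × 10.0) = 750.8/1770 = 0.4242.
θ = arctan(0.4242) = 22.98°.

23.0°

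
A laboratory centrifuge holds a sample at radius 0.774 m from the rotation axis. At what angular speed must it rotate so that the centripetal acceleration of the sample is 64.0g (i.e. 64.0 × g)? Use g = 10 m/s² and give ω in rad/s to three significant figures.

Centripetal acceleration a_c = ω²r. Setting ω²r = 64.0g:
ω = √(64.0g / r) = √(64.0 × 10.0 / 0.774) = √826.9 = 28.76 rad/s.

28.8 rad/s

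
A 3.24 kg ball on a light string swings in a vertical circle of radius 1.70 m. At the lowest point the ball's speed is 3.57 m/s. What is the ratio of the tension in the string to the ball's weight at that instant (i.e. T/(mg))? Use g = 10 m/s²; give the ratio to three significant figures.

1.75

At the bottom, T − mg = mv²/r, so T = m(v²/r + g) and T/(mg) = v²/(rg) + 1 = (3.57)²/(1.70 × 10.0) + 1 = 0.7497 + 1 = 1.750.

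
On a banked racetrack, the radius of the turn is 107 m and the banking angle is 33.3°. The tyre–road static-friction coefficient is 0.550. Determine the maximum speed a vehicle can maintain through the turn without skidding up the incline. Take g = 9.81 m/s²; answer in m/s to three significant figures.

At the maximum speed, friction acts down the slope at its limiting value f = μN. Radially (horizontal, toward centre): N sinθ + μN cosθ = mv²/r. Vertically: N cosθ − μN sinθ = mg.
Dividing: v² = r g (sinθ + μcosθ)/(cosθ − μsinθ).
sinθ + μcosθ = 0.5490 + 0.550×0.8358 = 1.009; cosθ − μsinθ = 0.8358 − 0.550×0.5490 = 0.5338.
v² = 107 × 9.81 × 1.009/0.5338 = 1983 m²/s², so v = 44.54 m/s.

44.5 m/s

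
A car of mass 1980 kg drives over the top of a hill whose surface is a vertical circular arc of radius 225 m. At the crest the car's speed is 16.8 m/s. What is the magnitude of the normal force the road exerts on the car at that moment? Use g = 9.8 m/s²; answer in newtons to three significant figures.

16900 N

At the crest the centripetal acceleration points downward (toward the centre of the arc), so mg − N = mv²/r.
N = m(g − v²/r) = 1980 × (9.8 − (16.8)²/225) = 1980 × (9.8 − 1.254) = 1980 × 8.546 = 16920 N.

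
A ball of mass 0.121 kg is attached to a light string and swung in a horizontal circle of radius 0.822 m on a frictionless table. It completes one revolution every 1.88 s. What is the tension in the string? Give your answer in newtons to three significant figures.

1.11 N

v = 2πr/T = 2π × 0.822/1.88 = 2.747 m/s.
The tension is the only horizontal force, so it supplies the full centripetal force: T = m v²/r = 0.121 × (2.747)²/0.822 = 0.121 × 7.547/0.822 = 1.111 N.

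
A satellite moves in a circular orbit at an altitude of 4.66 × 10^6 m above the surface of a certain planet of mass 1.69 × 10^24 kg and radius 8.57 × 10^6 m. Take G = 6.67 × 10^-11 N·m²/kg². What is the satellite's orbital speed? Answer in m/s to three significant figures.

Orbital radius r = R + h = 8.57 × 10^6 + 4.66 × 10^6 = 1.323 × 10^7 m.
Gravity supplies the centripetal force: G M m / r² = m v² / r, so v = √(GM/r).
v = √(6.67 × 10^-11 × 1.69 × 10^24 / 1.323 × 10^7) = √(8.520 × 10^6) = 2919 m/s.

2920 m/s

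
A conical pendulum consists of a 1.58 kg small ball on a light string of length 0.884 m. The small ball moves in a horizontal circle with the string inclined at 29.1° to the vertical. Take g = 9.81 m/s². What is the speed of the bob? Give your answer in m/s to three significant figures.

1.53 m/s

The radius of the circle is r = L sinθ = 0.884 × sin 29.1° = 0.4299 m.
Horizontally T sinθ = mv²/r and vertically T cosθ = mg, so tanθ = v²/(rg).
v = √(r g tanθ) = √(0.4299 × 9.81 × 0.5566) = √2.347 = 1.532 m/s.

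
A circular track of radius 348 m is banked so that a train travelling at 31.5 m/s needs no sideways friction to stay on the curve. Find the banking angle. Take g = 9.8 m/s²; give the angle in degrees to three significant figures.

With no friction, the horizontal component of the normal force provides the centripetal force: N sinθ = mv²/r, while N cosθ = mg vertically.
Dividing: tanθ = v²/(r g) = (31.5)²/(348 × 9.8) = 992.2/3410 = 0.2909.
θ = arctan(0.2909) = 16.22°.

16.2°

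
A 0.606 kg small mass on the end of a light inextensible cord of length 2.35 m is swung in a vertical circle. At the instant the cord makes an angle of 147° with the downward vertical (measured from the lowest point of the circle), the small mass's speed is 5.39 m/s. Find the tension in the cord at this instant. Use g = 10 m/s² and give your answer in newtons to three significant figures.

2.41 N

Take the radial direction toward the centre of the circle as positive. The component of the weight along the string toward the centre is −mg cos φ (φ measured from the bottom), so Newton's second law along the string gives T − mg cos φ = m v²/r.
cos 147° = -0.8387, so T = m(v²/r + g cos φ) = 0.606 × ((5.39)²/2.35 + 10.0 × -0.8387) = 0.606 × (12.36 + (-8.387)) = 0.606 × 3.976 = 2.409 N.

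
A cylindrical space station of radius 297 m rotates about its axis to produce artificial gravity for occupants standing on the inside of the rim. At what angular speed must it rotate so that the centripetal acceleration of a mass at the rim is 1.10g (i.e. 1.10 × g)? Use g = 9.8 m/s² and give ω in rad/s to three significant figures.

0.191 rad/s

Centripetal acceleration a_c = ω²r. Setting ω²r = 1.10g:
ω = √(1.10g / r) = √(1.10 × 9.8 / 297) = √0.03630 = 0.1905 rad/s.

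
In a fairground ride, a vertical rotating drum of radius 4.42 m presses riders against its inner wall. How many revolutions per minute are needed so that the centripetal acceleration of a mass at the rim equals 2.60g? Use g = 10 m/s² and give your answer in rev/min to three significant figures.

Require ω²r = 2.60g, so ω = √(2.60 × 10.0/4.42) = 2.425 rad/s.
In rev/min: ω × 60/(2π) = 2.425 × 60/(2π) = 23.16 rev/min.

23.2 rev/min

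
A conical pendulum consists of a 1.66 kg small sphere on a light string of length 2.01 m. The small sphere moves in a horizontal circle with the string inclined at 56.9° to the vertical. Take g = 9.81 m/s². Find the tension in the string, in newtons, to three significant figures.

29.8 N

Vertically the bob has no acceleration, so T cosθ = mg.
T = mg/cosθ = 1.66 × 9.81 / cos 56.9° = 16.28/0.5461 = 29.82 N.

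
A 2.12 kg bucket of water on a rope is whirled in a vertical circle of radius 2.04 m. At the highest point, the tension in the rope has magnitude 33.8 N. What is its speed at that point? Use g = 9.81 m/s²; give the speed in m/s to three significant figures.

7.25 m/s

At the top, T + mg = mv²/r, so v = √(r(T/m + g)) = √(2.04 × (33.8/2.12 + 9.81)) = √(2.04 × 25.75) = √52.54 = 7.248 m/s.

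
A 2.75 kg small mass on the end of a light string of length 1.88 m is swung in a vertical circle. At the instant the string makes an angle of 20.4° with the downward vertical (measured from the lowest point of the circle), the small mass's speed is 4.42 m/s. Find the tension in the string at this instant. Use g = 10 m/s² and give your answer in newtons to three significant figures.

54.4 N

Take the radial direction toward the centre of the circle as positive. The component of the weight along the string toward the centre is −mg cos φ (φ measured from the bottom), so Newton's second law along the string gives T − mg cos φ = m v²/r.
cos 20.4° = 0.9373, so T = m(v²/r + g cos φ) = 2.75 × ((4.42)²/1.88 + 10.0 × 0.9373) = 2.75 × (10.39 + (9.373)) = 2.75 × 19.76 = 54.35 N.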